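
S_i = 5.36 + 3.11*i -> [5.36, 8.47, 11.58, 14.69, 17.8]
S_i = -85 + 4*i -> [-85, -81, -77, -73, -69]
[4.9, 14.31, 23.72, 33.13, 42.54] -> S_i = 4.90 + 9.41*i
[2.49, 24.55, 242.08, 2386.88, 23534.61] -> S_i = 2.49*9.86^i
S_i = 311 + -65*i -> [311, 246, 181, 116, 51]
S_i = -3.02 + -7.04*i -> [-3.02, -10.06, -17.1, -24.14, -31.18]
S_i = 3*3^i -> [3, 9, 27, 81, 243]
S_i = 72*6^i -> [72, 432, 2592, 15552, 93312]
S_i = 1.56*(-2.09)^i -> [1.56, -3.26, 6.81, -14.24, 29.77]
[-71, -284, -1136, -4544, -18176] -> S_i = -71*4^i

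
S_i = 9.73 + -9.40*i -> [9.73, 0.33, -9.07, -18.47, -27.87]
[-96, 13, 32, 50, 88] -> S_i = Random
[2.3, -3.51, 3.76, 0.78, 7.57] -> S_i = Random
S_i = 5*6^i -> [5, 30, 180, 1080, 6480]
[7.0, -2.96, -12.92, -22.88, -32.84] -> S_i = 7.00 + -9.96*i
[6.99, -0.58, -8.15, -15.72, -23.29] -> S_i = 6.99 + -7.57*i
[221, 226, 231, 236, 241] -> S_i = 221 + 5*i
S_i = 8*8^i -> [8, 64, 512, 4096, 32768]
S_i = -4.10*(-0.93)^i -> [-4.1, 3.81, -3.55, 3.3, -3.07]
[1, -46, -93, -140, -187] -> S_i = 1 + -47*i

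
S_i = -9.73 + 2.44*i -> [-9.73, -7.29, -4.85, -2.41, 0.03]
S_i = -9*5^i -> [-9, -45, -225, -1125, -5625]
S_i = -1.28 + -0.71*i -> [-1.28, -1.99, -2.7, -3.41, -4.12]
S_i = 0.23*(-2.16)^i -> [0.23, -0.5, 1.07, -2.32, 5.01]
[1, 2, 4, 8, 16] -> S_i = 1*2^i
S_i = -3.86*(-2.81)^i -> [-3.86, 10.85, -30.48, 85.65, -240.66]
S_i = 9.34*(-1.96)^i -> [9.34, -18.31, 35.88, -70.33, 137.84]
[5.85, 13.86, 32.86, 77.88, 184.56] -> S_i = 5.85*2.37^i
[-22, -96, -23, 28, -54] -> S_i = Random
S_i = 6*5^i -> [6, 30, 150, 750, 3750]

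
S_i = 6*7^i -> [6, 42, 294, 2058, 14406]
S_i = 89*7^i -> [89, 623, 4361, 30527, 213689]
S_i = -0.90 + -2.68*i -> [-0.9, -3.58, -6.26, -8.94, -11.62]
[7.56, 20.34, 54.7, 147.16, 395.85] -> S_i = 7.56*2.69^i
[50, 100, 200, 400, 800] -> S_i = 50*2^i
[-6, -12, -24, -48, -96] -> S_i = -6*2^i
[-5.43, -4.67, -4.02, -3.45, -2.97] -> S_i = -5.43*0.86^i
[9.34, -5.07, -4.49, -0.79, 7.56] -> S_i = Random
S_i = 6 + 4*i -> [6, 10, 14, 18, 22]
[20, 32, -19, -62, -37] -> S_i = Random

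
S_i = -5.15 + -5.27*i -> [-5.15, -10.42, -15.69, -20.96, -26.23]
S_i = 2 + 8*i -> [2, 10, 18, 26, 34]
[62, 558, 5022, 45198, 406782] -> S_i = 62*9^i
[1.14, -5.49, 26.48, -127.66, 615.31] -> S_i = 1.14*(-4.82)^i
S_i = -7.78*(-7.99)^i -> [-7.78, 62.16, -496.68, 3968.44, -31707.84]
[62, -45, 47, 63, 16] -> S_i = Random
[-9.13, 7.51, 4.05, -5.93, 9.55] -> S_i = Random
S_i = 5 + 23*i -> [5, 28, 51, 74, 97]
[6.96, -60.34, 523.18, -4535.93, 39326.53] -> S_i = 6.96*(-8.67)^i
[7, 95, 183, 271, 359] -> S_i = 7 + 88*i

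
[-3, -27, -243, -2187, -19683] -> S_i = -3*9^i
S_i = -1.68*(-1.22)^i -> [-1.68, 2.05, -2.5, 3.05, -3.72]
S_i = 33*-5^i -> [33, -165, 825, -4125, 20625]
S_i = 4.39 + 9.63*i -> [4.39, 14.02, 23.65, 33.28, 42.91]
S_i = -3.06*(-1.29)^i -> [-3.06, 3.95, -5.09, 6.57, -8.47]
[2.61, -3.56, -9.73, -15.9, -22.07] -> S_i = 2.61 + -6.17*i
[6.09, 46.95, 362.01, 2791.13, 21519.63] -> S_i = 6.09*7.71^i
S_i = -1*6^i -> [-1, -6, -36, -216, -1296]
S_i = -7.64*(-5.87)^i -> [-7.64, 44.85, -263.25, 1545.28, -9070.8]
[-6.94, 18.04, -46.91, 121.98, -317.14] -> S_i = -6.94*(-2.60)^i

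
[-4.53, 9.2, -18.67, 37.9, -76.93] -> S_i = -4.53*(-2.03)^i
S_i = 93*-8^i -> [93, -744, 5952, -47616, 380928]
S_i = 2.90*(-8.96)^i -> [2.9, -25.98, 232.82, -2086.04, 18690.89]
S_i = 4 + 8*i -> [4, 12, 20, 28, 36]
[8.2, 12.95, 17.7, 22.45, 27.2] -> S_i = 8.20 + 4.75*i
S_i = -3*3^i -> [-3, -9, -27, -81, -243]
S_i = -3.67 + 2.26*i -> [-3.67, -1.41, 0.85, 3.11, 5.37]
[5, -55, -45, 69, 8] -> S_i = Random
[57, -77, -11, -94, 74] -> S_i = Random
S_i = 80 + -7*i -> [80, 73, 66, 59, 52]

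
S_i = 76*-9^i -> [76, -684, 6156, -55404, 498636]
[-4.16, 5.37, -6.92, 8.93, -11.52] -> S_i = -4.16*(-1.29)^i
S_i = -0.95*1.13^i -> [-0.95, -1.07, -1.21, -1.37, -1.55]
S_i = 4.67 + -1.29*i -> [4.67, 3.38, 2.09, 0.8, -0.49]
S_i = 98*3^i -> [98, 294, 882, 2646, 7938]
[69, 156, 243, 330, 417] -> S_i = 69 + 87*i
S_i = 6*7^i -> [6, 42, 294, 2058, 14406]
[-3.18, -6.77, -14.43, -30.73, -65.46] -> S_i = -3.18*2.13^i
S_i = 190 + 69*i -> [190, 259, 328, 397, 466]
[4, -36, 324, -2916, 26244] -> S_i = 4*-9^i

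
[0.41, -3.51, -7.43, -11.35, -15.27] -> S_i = 0.41 + -3.92*i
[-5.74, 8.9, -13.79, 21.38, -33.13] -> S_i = -5.74*(-1.55)^i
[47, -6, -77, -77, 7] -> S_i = Random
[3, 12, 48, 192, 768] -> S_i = 3*4^i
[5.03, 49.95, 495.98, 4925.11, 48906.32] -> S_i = 5.03*9.93^i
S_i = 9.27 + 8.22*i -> [9.27, 17.49, 25.71, 33.93, 42.15]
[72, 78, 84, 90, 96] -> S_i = 72 + 6*i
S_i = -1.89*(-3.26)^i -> [-1.89, 6.16, -20.09, 65.48, -213.47]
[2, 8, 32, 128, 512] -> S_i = 2*4^i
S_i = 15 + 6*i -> [15, 21, 27, 33, 39]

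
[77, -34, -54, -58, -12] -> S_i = Random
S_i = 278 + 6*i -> [278, 284, 290, 296, 302]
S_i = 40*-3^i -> [40, -120, 360, -1080, 3240]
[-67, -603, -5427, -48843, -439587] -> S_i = -67*9^i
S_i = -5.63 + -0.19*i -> [-5.63, -5.82, -6.01, -6.2, -6.39]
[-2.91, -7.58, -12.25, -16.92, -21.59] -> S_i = -2.91 + -4.67*i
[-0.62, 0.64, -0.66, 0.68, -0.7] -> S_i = -0.62*(-1.03)^i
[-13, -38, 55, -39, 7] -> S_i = Random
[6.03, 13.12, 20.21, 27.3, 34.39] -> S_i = 6.03 + 7.09*i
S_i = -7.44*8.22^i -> [-7.44, -61.16, -502.71, -4132.27, -33967.24]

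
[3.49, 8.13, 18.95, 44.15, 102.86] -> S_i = 3.49*2.33^i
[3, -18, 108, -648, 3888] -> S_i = 3*-6^i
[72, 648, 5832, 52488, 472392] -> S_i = 72*9^i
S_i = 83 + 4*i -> [83, 87, 91, 95, 99]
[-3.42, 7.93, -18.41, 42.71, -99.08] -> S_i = -3.42*(-2.32)^i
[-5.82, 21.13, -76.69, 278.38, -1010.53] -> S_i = -5.82*(-3.63)^i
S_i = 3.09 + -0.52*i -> [3.09, 2.57, 2.05, 1.53, 1.01]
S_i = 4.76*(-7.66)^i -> [4.76, -36.46, 279.3, -2139.41, 16387.85]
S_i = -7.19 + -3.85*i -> [-7.19, -11.04, -14.89, -18.74, -22.59]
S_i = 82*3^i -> [82, 246, 738, 2214, 6642]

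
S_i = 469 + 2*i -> [469, 471, 473, 475, 477]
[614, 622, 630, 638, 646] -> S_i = 614 + 8*i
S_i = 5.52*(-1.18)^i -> [5.52, -6.51, 7.69, -9.07, 10.7]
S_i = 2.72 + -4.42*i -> [2.72, -1.7, -6.12, -10.54, -14.96]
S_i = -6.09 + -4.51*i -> [-6.09, -10.6, -15.11, -19.62, -24.13]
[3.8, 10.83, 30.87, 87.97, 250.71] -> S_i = 3.80*2.85^i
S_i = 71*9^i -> [71, 639, 5751, 51759, 465831]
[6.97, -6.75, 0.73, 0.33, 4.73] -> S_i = Random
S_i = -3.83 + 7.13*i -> [-3.83, 3.3, 10.43, 17.56, 24.69]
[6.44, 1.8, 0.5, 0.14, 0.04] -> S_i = 6.44*0.28^i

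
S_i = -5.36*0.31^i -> [-5.36, -1.66, -0.52, -0.16, -0.05]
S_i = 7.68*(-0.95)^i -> [7.68, -7.3, 6.93, -6.58, 6.26]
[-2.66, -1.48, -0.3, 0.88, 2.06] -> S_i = -2.66 + 1.18*i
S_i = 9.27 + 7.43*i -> [9.27, 16.7, 24.13, 31.56, 38.99]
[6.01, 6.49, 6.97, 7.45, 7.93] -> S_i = 6.01 + 0.48*i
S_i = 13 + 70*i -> [13, 83, 153, 223, 293]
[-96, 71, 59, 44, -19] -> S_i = Random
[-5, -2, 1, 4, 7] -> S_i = -5 + 3*i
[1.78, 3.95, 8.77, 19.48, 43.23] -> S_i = 1.78*2.22^i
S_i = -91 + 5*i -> [-91, -86, -81, -76, -71]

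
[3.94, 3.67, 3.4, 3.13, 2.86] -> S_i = 3.94 + -0.27*i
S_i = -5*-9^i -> [-5, 45, -405, 3645, -32805]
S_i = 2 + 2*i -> [2, 4, 6, 8, 10]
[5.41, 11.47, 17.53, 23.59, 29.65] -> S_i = 5.41 + 6.06*i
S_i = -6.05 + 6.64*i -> [-6.05, 0.59, 7.23, 13.87, 20.51]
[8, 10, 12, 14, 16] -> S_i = 8 + 2*i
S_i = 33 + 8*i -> [33, 41, 49, 57, 65]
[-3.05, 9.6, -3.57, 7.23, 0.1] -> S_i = Random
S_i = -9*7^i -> [-9, -63, -441, -3087, -21609]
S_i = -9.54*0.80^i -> [-9.54, -7.63, -6.11, -4.88, -3.91]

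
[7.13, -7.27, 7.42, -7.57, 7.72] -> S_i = 7.13*(-1.02)^i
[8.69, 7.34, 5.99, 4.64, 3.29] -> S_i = 8.69 + -1.35*i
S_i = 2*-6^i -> [2, -12, 72, -432, 2592]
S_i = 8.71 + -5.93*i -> [8.71, 2.78, -3.15, -9.08, -15.01]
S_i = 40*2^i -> [40, 80, 160, 320, 640]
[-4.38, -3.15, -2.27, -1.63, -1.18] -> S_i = -4.38*0.72^i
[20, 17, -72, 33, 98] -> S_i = Random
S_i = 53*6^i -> [53, 318, 1908, 11448, 68688]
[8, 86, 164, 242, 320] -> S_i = 8 + 78*i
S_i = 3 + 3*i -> [3, 6, 9, 12, 15]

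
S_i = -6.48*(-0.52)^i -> [-6.48, 3.37, -1.75, 0.91, -0.47]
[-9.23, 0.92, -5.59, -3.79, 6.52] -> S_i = Random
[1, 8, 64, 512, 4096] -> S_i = 1*8^i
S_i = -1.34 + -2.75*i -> [-1.34, -4.09, -6.84, -9.59, -12.34]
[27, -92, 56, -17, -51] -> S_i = Random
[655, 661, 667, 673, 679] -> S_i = 655 + 6*i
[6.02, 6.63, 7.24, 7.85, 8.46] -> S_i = 6.02 + 0.61*i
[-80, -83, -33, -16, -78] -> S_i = Random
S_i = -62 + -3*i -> [-62, -65, -68, -71, -74]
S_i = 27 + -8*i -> [27, 19, 11, 3, -5]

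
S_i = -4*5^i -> [-4, -20, -100, -500, -2500]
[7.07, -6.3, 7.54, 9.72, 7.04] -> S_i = Random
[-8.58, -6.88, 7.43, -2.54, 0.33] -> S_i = Random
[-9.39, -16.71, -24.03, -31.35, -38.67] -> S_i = -9.39 + -7.32*i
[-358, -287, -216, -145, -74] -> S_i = -358 + 71*i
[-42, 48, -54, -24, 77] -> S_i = Random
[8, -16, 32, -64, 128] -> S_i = 8*-2^i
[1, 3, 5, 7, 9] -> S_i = 1 + 2*i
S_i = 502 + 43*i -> [502, 545, 588, 631, 674]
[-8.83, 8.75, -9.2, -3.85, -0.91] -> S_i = Random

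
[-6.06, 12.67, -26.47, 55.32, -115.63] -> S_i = -6.06*(-2.09)^i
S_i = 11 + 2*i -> [11, 13, 15, 17, 19]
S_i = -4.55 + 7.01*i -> [-4.55, 2.46, 9.47, 16.48, 23.49]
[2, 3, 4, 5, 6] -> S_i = 2 + 1*i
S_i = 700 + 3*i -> [700, 703, 706, 709, 712]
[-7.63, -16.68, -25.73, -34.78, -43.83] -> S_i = -7.63 + -9.05*i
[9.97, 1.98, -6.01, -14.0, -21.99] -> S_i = 9.97 + -7.99*i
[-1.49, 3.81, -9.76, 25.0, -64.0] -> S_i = -1.49*(-2.56)^i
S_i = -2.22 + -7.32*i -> [-2.22, -9.54, -16.86, -24.18, -31.5]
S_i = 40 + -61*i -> [40, -21, -82, -143, -204]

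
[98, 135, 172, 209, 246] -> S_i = 98 + 37*i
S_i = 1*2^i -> [1, 2, 4, 8, 16]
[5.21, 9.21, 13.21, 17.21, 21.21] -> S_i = 5.21 + 4.00*i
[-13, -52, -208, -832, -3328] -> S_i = -13*4^i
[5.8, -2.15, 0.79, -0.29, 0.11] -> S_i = 5.80*(-0.37)^i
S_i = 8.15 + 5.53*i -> [8.15, 13.68, 19.21, 24.74, 30.27]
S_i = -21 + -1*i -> [-21, -22, -23, -24, -25]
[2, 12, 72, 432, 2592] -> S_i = 2*6^i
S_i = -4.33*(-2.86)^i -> [-4.33, 12.38, -35.42, 101.29, -289.7]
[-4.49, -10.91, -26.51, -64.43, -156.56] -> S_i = -4.49*2.43^i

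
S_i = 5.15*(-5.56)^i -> [5.15, -28.63, 159.21, -885.18, 4921.6]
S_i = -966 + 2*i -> [-966, -964, -962, -960, -958]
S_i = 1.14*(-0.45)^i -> [1.14, -0.51, 0.23, -0.1, 0.05]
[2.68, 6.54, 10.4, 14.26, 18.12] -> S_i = 2.68 + 3.86*i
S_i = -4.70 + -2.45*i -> [-4.7, -7.15, -9.6, -12.05, -14.5]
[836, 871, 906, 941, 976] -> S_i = 836 + 35*i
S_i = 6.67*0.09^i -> [6.67, 0.6, 0.05, 0.0, 0.0]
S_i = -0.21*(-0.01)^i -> [-0.21, 0.0, -0.0, 0.0, -0.0]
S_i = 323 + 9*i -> [323, 332, 341, 350, 359]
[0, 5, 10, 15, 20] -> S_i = 0 + 5*i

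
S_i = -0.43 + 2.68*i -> [-0.43, 2.25, 4.93, 7.61, 10.29]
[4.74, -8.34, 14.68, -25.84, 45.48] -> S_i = 4.74*(-1.76)^i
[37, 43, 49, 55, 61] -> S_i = 37 + 6*i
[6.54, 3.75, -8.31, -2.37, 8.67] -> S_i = Random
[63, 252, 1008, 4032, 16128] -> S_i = 63*4^i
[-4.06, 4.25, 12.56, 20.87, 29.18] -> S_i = -4.06 + 8.31*i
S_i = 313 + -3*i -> [313, 310, 307, 304, 301]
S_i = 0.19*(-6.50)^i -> [0.19, -1.24, 8.03, -52.18, 339.16]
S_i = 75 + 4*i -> [75, 79, 83, 87, 91]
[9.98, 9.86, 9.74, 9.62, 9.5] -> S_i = 9.98 + -0.12*i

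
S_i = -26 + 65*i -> [-26, 39, 104, 169, 234]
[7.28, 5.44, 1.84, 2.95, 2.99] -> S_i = Random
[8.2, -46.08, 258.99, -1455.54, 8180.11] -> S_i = 8.20*(-5.62)^i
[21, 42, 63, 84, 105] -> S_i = 21 + 21*i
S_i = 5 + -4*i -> [5, 1, -3, -7, -11]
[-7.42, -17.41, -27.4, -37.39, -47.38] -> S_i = -7.42 + -9.99*i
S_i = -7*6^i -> [-7, -42, -252, -1512, -9072]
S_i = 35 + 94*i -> [35, 129, 223, 317, 411]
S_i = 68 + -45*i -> [68, 23, -22, -67, -112]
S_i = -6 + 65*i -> [-6, 59, 124, 189, 254]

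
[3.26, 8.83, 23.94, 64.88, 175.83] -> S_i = 3.26*2.71^i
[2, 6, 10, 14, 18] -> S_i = 2 + 4*i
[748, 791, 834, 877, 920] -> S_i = 748 + 43*i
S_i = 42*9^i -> [42, 378, 3402, 30618, 275562]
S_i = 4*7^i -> [4, 28, 196, 1372, 9604]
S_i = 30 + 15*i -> [30, 45, 60, 75, 90]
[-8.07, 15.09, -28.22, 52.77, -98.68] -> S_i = -8.07*(-1.87)^i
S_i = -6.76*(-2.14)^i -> [-6.76, 14.47, -30.96, 66.25, -141.78]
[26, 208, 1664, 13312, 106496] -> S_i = 26*8^i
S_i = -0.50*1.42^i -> [-0.5, -0.71, -1.01, -1.43, -2.03]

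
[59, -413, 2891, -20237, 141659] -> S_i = 59*-7^i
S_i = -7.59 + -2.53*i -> [-7.59, -10.12, -12.65, -15.18, -17.71]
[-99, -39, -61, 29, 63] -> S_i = Random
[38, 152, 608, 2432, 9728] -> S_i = 38*4^i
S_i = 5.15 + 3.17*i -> [5.15, 8.32, 11.49, 14.66, 17.83]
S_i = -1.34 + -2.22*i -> [-1.34, -3.56, -5.78, -8.0, -10.22]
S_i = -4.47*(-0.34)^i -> [-4.47, 1.52, -0.52, 0.18, -0.06]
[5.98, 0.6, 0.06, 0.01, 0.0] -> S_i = 5.98*0.10^i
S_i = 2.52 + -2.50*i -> [2.52, 0.02, -2.48, -4.98, -7.48]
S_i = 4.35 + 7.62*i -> [4.35, 11.97, 19.59, 27.21, 34.83]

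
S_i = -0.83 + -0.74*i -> [-0.83, -1.57, -2.31, -3.05, -3.79]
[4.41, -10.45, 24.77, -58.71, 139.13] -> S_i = 4.41*(-2.37)^i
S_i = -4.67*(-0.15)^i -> [-4.67, 0.7, -0.11, 0.02, -0.0]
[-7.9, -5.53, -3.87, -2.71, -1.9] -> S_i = -7.90*0.70^i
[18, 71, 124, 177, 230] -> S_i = 18 + 53*i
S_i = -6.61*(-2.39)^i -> [-6.61, 15.8, -37.76, 90.24, -215.67]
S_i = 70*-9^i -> [70, -630, 5670, -51030, 459270]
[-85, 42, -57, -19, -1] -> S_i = Random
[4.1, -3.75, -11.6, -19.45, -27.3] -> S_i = 4.10 + -7.85*i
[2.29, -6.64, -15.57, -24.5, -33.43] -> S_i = 2.29 + -8.93*i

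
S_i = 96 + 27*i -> [96, 123, 150, 177, 204]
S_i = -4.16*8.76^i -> [-4.16, -36.44, -319.23, -2796.44, -24496.82]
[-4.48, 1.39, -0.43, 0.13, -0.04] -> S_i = -4.48*(-0.31)^i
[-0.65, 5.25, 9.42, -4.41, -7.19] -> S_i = Random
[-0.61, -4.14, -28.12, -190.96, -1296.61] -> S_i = -0.61*6.79^i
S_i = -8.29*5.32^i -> [-8.29, -44.1, -234.63, -1248.22, -6640.5]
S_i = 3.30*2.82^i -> [3.3, 9.31, 26.24, 74.01, 208.69]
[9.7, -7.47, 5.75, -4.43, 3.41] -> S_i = 9.70*(-0.77)^i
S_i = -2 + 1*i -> [-2, -1, 0, 1, 2]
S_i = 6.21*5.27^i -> [6.21, 32.73, 172.47, 908.92, 4789.98]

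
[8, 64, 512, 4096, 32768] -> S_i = 8*8^i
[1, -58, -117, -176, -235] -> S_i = 1 + -59*i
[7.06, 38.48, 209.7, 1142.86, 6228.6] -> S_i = 7.06*5.45^i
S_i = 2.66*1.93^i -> [2.66, 5.13, 9.91, 19.12, 36.91]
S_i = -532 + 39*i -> [-532, -493, -454, -415, -376]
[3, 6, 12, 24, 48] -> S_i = 3*2^i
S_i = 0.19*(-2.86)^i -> [0.19, -0.54, 1.55, -4.44, 12.71]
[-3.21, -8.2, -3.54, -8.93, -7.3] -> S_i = Random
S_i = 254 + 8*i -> [254, 262, 270, 278, 286]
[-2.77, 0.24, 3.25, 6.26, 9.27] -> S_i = -2.77 + 3.01*i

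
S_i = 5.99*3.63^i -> [5.99, 21.74, 78.93, 286.51, 1040.05]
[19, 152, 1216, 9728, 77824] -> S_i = 19*8^i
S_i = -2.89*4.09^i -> [-2.89, -11.82, -48.34, -197.73, -808.71]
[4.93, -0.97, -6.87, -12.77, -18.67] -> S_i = 4.93 + -5.90*i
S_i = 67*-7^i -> [67, -469, 3283, -22981, 160867]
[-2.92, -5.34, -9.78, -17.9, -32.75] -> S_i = -2.92*1.83^i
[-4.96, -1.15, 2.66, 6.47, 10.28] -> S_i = -4.96 + 3.81*i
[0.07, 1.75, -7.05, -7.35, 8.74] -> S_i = Random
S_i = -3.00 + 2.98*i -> [-3.0, -0.02, 2.96, 5.94, 8.92]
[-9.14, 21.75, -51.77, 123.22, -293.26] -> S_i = -9.14*(-2.38)^i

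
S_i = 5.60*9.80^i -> [5.6, 54.88, 537.82, 5270.68, 51652.62]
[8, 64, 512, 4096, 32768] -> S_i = 8*8^i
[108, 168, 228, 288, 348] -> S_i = 108 + 60*i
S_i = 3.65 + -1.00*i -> [3.65, 2.65, 1.65, 0.65, -0.35]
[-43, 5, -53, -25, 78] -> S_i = Random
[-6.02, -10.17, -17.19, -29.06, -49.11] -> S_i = -6.02*1.69^i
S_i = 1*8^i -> [1, 8, 64, 512, 4096]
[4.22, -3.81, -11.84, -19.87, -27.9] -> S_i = 4.22 + -8.03*i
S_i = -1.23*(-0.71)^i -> [-1.23, 0.87, -0.62, 0.44, -0.31]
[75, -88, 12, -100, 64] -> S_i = Random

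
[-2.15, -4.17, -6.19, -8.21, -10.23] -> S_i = -2.15 + -2.02*i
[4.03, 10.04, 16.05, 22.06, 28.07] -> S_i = 4.03 + 6.01*i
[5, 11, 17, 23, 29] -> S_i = 5 + 6*i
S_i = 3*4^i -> [3, 12, 48, 192, 768]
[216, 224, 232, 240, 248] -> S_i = 216 + 8*i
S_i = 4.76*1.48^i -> [4.76, 7.04, 10.43, 15.43, 22.84]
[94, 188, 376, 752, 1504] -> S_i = 94*2^i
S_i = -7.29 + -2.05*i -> [-7.29, -9.34, -11.39, -13.44, -15.49]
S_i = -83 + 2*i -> [-83, -81, -79, -77, -75]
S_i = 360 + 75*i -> [360, 435, 510, 585, 660]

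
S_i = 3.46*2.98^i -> [3.46, 10.31, 30.73, 91.56, 272.86]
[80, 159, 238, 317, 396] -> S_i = 80 + 79*i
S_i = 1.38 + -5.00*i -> [1.38, -3.62, -8.62, -13.62, -18.62]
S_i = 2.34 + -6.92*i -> [2.34, -4.58, -11.5, -18.42, -25.34]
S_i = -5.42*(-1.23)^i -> [-5.42, 6.67, -8.2, 10.09, -12.41]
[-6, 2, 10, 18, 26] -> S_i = -6 + 8*i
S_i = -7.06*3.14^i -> [-7.06, -22.17, -69.61, -218.57, -686.31]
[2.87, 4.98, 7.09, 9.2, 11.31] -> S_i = 2.87 + 2.11*i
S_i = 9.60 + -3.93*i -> [9.6, 5.67, 1.74, -2.19, -6.12]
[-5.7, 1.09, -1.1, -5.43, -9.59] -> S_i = Random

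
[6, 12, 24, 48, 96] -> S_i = 6*2^i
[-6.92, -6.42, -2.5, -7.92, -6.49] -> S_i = Random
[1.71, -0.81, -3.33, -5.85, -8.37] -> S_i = 1.71 + -2.52*i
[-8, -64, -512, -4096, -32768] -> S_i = -8*8^i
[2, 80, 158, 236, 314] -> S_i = 2 + 78*i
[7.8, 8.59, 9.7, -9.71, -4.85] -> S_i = Random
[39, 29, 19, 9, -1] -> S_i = 39 + -10*i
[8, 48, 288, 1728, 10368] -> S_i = 8*6^i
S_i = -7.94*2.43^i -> [-7.94, -19.29, -46.88, -113.93, -276.85]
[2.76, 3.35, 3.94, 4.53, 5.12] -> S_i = 2.76 + 0.59*i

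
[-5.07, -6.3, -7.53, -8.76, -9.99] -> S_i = -5.07 + -1.23*i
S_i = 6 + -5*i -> [6, 1, -4, -9, -14]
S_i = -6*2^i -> [-6, -12, -24, -48, -96]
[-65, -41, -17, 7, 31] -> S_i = -65 + 24*i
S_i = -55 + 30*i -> [-55, -25, 5, 35, 65]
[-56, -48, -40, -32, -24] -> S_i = -56 + 8*i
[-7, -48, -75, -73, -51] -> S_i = Random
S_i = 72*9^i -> [72, 648, 5832, 52488, 472392]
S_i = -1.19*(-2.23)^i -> [-1.19, 2.65, -5.92, 13.2, -29.43]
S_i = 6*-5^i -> [6, -30, 150, -750, 3750]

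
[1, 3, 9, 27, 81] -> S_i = 1*3^i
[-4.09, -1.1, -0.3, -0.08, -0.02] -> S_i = -4.09*0.27^i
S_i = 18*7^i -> [18, 126, 882, 6174, 43218]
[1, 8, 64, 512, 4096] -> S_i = 1*8^i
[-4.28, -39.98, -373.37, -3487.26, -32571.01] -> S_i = -4.28*9.34^i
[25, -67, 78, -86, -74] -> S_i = Random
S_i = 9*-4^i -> [9, -36, 144, -576, 2304]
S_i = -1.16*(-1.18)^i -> [-1.16, 1.37, -1.62, 1.91, -2.25]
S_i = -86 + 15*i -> [-86, -71, -56, -41, -26]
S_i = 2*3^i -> [2, 6, 18, 54, 162]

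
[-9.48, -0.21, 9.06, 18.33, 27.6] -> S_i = -9.48 + 9.27*i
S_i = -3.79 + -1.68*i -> [-3.79, -5.47, -7.15, -8.83, -10.51]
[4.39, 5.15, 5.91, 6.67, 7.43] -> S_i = 4.39 + 0.76*i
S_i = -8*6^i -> [-8, -48, -288, -1728, -10368]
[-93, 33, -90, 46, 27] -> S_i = Random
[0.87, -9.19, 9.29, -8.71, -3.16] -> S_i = Random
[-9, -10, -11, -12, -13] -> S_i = -9 + -1*i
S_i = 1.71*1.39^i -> [1.71, 2.38, 3.3, 4.59, 6.38]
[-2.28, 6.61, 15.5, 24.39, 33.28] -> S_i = -2.28 + 8.89*i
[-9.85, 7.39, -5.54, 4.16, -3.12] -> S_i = -9.85*(-0.75)^i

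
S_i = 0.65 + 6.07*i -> [0.65, 6.72, 12.79, 18.86, 24.93]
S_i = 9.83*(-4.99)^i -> [9.83, -49.05, 244.77, -1221.39, 6094.75]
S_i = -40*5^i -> [-40, -200, -1000, -5000, -25000]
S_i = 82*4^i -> [82, 328, 1312, 5248, 20992]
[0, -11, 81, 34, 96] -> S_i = Random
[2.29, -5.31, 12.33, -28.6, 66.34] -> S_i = 2.29*(-2.32)^i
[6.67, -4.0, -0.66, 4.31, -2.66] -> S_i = Random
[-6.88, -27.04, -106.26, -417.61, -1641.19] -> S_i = -6.88*3.93^i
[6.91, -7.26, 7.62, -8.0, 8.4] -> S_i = 6.91*(-1.05)^i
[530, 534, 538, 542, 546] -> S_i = 530 + 4*i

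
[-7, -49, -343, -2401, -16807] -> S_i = -7*7^i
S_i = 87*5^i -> [87, 435, 2175, 10875, 54375]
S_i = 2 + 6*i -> [2, 8, 14, 20, 26]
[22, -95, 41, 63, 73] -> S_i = Random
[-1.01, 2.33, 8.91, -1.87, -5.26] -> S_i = Random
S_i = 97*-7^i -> [97, -679, 4753, -33271, 232897]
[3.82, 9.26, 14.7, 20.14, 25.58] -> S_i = 3.82 + 5.44*i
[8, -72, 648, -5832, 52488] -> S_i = 8*-9^i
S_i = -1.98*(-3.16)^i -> [-1.98, 6.26, -19.77, 62.48, -197.43]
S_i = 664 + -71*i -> [664, 593, 522, 451, 380]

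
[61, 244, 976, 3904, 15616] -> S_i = 61*4^i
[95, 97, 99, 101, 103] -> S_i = 95 + 2*i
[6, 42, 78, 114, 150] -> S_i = 6 + 36*i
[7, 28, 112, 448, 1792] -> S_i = 7*4^i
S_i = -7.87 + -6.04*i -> [-7.87, -13.91, -19.95, -25.99, -32.03]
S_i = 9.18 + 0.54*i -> [9.18, 9.72, 10.26, 10.8, 11.34]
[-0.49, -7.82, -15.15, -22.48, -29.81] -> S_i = -0.49 + -7.33*i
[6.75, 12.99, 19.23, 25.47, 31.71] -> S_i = 6.75 + 6.24*i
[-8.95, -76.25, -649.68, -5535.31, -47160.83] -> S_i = -8.95*8.52^i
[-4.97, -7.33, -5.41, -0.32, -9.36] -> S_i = Random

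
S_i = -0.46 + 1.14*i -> [-0.46, 0.68, 1.82, 2.96, 4.1]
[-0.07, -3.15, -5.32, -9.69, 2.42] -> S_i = Random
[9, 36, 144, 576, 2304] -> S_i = 9*4^i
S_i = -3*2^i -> [-3, -6, -12, -24, -48]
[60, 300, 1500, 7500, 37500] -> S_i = 60*5^i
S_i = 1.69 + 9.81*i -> [1.69, 11.5, 21.31, 31.12, 40.93]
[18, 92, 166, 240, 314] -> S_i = 18 + 74*i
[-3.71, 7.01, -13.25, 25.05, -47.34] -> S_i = -3.71*(-1.89)^i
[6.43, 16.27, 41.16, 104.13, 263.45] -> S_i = 6.43*2.53^i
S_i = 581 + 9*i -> [581, 590, 599, 608, 617]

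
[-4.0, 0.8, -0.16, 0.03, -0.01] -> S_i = -4.00*(-0.20)^i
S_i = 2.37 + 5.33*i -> [2.37, 7.7, 13.03, 18.36, 23.69]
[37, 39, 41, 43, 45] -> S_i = 37 + 2*i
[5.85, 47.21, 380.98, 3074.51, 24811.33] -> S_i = 5.85*8.07^i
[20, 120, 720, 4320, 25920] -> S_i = 20*6^i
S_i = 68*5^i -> [68, 340, 1700, 8500, 42500]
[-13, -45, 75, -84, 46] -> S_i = Random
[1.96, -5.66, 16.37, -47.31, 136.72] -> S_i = 1.96*(-2.89)^i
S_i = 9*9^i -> [9, 81, 729, 6561, 59049]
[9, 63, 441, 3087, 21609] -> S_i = 9*7^i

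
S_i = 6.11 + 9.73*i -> [6.11, 15.84, 25.57, 35.3, 45.03]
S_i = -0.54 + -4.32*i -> [-0.54, -4.86, -9.18, -13.5, -17.82]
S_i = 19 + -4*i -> [19, 15, 11, 7, 3]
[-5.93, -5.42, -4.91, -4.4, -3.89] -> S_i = -5.93 + 0.51*i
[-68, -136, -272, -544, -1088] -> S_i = -68*2^i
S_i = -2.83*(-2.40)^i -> [-2.83, 6.79, -16.3, 39.12, -93.89]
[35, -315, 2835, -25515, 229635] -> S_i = 35*-9^i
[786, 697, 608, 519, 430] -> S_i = 786 + -89*i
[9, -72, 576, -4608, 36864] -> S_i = 9*-8^i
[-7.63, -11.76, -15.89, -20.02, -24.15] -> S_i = -7.63 + -4.13*i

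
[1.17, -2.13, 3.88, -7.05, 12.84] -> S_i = 1.17*(-1.82)^i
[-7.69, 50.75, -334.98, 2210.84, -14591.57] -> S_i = -7.69*(-6.60)^i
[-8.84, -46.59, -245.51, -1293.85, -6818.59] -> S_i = -8.84*5.27^i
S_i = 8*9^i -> [8, 72, 648, 5832, 52488]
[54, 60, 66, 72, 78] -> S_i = 54 + 6*i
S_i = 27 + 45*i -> [27, 72, 117, 162, 207]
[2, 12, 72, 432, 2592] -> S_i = 2*6^i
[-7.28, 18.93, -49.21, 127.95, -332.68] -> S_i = -7.28*(-2.60)^i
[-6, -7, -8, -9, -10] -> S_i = -6 + -1*i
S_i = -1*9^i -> [-1, -9, -81, -729, -6561]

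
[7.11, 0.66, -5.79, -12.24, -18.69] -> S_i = 7.11 + -6.45*i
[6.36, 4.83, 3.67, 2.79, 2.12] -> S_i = 6.36*0.76^i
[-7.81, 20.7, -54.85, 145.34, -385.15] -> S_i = -7.81*(-2.65)^i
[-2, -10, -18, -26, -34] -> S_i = -2 + -8*i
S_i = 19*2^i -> [19, 38, 76, 152, 304]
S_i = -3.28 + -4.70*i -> [-3.28, -7.98, -12.68, -17.38, -22.08]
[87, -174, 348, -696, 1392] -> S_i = 87*-2^i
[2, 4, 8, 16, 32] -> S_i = 2*2^i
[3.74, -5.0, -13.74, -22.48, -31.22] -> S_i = 3.74 + -8.74*i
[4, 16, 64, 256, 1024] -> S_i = 4*4^i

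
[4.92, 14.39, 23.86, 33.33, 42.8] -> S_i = 4.92 + 9.47*i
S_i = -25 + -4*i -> [-25, -29, -33, -37, -41]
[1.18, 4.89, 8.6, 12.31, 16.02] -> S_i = 1.18 + 3.71*i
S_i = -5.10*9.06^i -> [-5.1, -46.21, -418.63, -3792.75, -34362.36]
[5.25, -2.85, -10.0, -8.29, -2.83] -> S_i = Random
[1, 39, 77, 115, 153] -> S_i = 1 + 38*i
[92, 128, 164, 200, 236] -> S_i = 92 + 36*i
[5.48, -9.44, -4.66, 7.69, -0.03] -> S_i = Random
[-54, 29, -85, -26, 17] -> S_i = Random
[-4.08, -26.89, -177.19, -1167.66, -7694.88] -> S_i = -4.08*6.59^i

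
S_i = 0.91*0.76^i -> [0.91, 0.69, 0.53, 0.4, 0.3]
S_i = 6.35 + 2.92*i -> [6.35, 9.27, 12.19, 15.11, 18.03]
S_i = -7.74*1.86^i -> [-7.74, -14.4, -26.78, -49.81, -92.64]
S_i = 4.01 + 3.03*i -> [4.01, 7.04, 10.07, 13.1, 16.13]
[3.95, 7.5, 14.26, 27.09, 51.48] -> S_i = 3.95*1.90^i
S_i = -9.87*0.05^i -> [-9.87, -0.49, -0.02, -0.0, -0.0]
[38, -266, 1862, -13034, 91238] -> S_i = 38*-7^i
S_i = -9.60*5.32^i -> [-9.6, -51.07, -271.7, -1445.46, -7689.85]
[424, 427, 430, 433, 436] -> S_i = 424 + 3*i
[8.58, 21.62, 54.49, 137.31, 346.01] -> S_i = 8.58*2.52^i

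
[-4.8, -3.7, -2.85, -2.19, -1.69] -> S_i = -4.80*0.77^i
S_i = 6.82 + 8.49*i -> [6.82, 15.31, 23.8, 32.29, 40.78]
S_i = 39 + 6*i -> [39, 45, 51, 57, 63]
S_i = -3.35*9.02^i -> [-3.35, -30.22, -272.56, -2458.47, -22175.37]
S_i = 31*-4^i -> [31, -124, 496, -1984, 7936]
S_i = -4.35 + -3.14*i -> [-4.35, -7.49, -10.63, -13.77, -16.91]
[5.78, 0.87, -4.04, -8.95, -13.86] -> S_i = 5.78 + -4.91*i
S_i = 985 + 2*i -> [985, 987, 989, 991, 993]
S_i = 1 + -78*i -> [1, -77, -155, -233, -311]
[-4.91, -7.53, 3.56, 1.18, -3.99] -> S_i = Random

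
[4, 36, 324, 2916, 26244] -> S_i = 4*9^i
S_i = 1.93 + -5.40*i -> [1.93, -3.47, -8.87, -14.27, -19.67]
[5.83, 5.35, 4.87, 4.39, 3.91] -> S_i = 5.83 + -0.48*i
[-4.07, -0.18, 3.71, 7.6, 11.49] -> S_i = -4.07 + 3.89*i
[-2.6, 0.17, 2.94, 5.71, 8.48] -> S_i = -2.60 + 2.77*i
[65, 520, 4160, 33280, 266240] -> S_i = 65*8^i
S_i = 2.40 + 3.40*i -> [2.4, 5.8, 9.2, 12.6, 16.0]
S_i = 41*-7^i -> [41, -287, 2009, -14063, 98441]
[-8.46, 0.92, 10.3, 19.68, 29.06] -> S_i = -8.46 + 9.38*i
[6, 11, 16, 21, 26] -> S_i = 6 + 5*i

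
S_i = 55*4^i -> [55, 220, 880, 3520, 14080]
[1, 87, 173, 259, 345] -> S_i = 1 + 86*i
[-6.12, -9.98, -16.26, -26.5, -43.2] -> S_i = -6.12*1.63^i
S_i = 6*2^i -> [6, 12, 24, 48, 96]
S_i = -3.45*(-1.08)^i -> [-3.45, 3.73, -4.02, 4.35, -4.69]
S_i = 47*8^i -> [47, 376, 3008, 24064, 192512]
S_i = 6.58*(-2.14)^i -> [6.58, -14.08, 30.13, -64.49, 138.0]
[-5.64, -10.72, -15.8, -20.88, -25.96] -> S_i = -5.64 + -5.08*i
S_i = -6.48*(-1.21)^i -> [-6.48, 7.84, -9.49, 11.48, -13.89]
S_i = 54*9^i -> [54, 486, 4374, 39366, 354294]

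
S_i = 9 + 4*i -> [9, 13, 17, 21, 25]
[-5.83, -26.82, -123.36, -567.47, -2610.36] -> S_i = -5.83*4.60^i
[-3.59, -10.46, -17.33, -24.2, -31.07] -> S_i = -3.59 + -6.87*i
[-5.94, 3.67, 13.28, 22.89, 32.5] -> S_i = -5.94 + 9.61*i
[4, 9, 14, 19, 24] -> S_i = 4 + 5*i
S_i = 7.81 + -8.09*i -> [7.81, -0.28, -8.37, -16.46, -24.55]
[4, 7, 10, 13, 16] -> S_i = 4 + 3*i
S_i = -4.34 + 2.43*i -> [-4.34, -1.91, 0.52, 2.95, 5.38]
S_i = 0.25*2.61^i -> [0.25, 0.65, 1.7, 4.44, 11.6]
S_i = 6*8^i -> [6, 48, 384, 3072, 24576]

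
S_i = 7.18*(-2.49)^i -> [7.18, -17.88, 44.52, -110.85, 276.01]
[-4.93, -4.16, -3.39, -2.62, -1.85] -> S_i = -4.93 + 0.77*i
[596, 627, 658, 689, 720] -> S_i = 596 + 31*i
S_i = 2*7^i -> [2, 14, 98, 686, 4802]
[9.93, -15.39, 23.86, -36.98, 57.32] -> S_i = 9.93*(-1.55)^i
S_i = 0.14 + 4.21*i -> [0.14, 4.35, 8.56, 12.77, 16.98]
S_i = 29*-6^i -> [29, -174, 1044, -6264, 37584]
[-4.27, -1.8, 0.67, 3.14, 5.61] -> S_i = -4.27 + 2.47*i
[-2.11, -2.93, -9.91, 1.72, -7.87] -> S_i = Random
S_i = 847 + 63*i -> [847, 910, 973, 1036, 1099]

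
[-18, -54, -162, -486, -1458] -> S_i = -18*3^i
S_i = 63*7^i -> [63, 441, 3087, 21609, 151263]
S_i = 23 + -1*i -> [23, 22, 21, 20, 19]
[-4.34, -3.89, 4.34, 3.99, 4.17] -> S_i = Random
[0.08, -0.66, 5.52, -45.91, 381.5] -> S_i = 0.08*(-8.31)^i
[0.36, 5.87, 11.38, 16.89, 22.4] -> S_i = 0.36 + 5.51*i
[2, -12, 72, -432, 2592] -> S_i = 2*-6^i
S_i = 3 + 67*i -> [3, 70, 137, 204, 271]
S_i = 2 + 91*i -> [2, 93, 184, 275, 366]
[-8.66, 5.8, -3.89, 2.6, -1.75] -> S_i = -8.66*(-0.67)^i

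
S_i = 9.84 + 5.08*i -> [9.84, 14.92, 20.0, 25.08, 30.16]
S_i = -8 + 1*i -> [-8, -7, -6, -5, -4]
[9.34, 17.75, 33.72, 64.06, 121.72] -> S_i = 9.34*1.90^i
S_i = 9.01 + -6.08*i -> [9.01, 2.93, -3.15, -9.23, -15.31]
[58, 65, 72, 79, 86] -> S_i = 58 + 7*i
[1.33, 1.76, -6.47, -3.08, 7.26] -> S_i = Random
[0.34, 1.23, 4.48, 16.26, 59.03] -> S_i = 0.34*3.63^i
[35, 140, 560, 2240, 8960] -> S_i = 35*4^i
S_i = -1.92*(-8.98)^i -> [-1.92, 17.24, -154.83, 1390.37, -12485.52]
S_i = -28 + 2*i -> [-28, -26, -24, -22, -20]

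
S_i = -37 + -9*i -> [-37, -46, -55, -64, -73]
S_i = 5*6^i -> [5, 30, 180, 1080, 6480]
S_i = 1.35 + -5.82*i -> [1.35, -4.47, -10.29, -16.11, -21.93]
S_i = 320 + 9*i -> [320, 329, 338, 347, 356]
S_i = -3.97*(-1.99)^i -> [-3.97, 7.9, -15.72, 31.29, -62.26]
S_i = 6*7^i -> [6, 42, 294, 2058, 14406]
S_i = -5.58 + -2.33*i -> [-5.58, -7.91, -10.24, -12.57, -14.9]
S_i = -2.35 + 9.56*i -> [-2.35, 7.21, 16.77, 26.33, 35.89]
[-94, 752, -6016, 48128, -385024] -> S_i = -94*-8^i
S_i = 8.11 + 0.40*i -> [8.11, 8.51, 8.91, 9.31, 9.71]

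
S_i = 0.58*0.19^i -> [0.58, 0.11, 0.02, 0.0, 0.0]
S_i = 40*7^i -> [40, 280, 1960, 13720, 96040]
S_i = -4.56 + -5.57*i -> [-4.56, -10.13, -15.7, -21.27, -26.84]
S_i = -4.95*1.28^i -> [-4.95, -6.34, -8.11, -10.38, -13.29]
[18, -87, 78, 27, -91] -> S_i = Random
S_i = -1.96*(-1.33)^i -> [-1.96, 2.61, -3.47, 4.61, -6.13]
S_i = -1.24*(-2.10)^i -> [-1.24, 2.6, -5.47, 11.48, -24.12]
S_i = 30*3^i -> [30, 90, 270, 810, 2430]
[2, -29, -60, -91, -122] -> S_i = 2 + -31*i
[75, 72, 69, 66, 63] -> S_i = 75 + -3*i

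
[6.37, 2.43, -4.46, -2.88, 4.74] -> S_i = Random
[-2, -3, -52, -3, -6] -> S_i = Random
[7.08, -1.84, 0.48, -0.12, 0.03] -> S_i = 7.08*(-0.26)^i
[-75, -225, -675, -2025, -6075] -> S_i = -75*3^i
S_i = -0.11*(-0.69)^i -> [-0.11, 0.08, -0.05, 0.04, -0.02]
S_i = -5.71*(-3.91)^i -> [-5.71, 22.33, -87.3, 341.32, -1334.58]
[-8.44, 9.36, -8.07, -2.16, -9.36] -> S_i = Random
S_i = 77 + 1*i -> [77, 78, 79, 80, 81]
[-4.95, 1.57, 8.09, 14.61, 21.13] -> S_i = -4.95 + 6.52*i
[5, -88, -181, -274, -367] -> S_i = 5 + -93*i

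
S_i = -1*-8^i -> [-1, 8, -64, 512, -4096]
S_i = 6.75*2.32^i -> [6.75, 15.66, 36.33, 84.29, 195.55]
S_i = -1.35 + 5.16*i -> [-1.35, 3.81, 8.97, 14.13, 19.29]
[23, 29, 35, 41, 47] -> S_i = 23 + 6*i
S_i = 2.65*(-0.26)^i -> [2.65, -0.69, 0.18, -0.05, 0.01]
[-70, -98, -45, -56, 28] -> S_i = Random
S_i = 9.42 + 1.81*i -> [9.42, 11.23, 13.04, 14.85, 16.66]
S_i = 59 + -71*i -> [59, -12, -83, -154, -225]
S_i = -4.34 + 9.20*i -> [-4.34, 4.86, 14.06, 23.26, 32.46]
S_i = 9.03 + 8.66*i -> [9.03, 17.69, 26.35, 35.01, 43.67]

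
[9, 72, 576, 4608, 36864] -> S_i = 9*8^i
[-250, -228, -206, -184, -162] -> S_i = -250 + 22*i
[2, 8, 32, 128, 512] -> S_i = 2*4^i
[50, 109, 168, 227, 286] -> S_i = 50 + 59*i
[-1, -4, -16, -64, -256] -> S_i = -1*4^i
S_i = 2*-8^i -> [2, -16, 128, -1024, 8192]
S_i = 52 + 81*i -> [52, 133, 214, 295, 376]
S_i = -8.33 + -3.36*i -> [-8.33, -11.69, -15.05, -18.41, -21.77]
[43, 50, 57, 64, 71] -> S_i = 43 + 7*i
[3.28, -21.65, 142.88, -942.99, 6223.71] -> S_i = 3.28*(-6.60)^i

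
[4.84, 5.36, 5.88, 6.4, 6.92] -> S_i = 4.84 + 0.52*i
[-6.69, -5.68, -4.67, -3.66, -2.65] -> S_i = -6.69 + 1.01*i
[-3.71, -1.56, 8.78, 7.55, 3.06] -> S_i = Random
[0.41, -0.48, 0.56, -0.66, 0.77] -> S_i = 0.41*(-1.17)^i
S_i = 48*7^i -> [48, 336, 2352, 16464, 115248]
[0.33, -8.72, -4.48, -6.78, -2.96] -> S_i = Random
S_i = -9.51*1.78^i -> [-9.51, -16.93, -30.13, -53.63, -95.47]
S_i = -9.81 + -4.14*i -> [-9.81, -13.95, -18.09, -22.23, -26.37]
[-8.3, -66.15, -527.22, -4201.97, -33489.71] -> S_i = -8.30*7.97^i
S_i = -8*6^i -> [-8, -48, -288, -1728, -10368]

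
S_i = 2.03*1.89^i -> [2.03, 3.84, 7.25, 13.71, 25.9]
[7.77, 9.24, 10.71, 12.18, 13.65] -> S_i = 7.77 + 1.47*i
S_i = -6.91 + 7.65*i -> [-6.91, 0.74, 8.39, 16.04, 23.69]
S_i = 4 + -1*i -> [4, 3, 2, 1, 0]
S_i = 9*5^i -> [9, 45, 225, 1125, 5625]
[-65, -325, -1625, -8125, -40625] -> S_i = -65*5^i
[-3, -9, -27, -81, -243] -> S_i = -3*3^i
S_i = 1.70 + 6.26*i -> [1.7, 7.96, 14.22, 20.48, 26.74]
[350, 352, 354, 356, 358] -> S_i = 350 + 2*i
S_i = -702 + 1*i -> [-702, -701, -700, -699, -698]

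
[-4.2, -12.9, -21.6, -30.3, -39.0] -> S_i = -4.20 + -8.70*i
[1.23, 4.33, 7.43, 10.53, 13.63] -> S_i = 1.23 + 3.10*i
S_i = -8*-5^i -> [-8, 40, -200, 1000, -5000]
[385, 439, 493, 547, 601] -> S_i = 385 + 54*i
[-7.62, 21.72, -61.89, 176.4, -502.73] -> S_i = -7.62*(-2.85)^i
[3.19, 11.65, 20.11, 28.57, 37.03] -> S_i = 3.19 + 8.46*i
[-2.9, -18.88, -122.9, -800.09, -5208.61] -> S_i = -2.90*6.51^i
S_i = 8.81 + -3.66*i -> [8.81, 5.15, 1.49, -2.17, -5.83]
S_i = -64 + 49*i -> [-64, -15, 34, 83, 132]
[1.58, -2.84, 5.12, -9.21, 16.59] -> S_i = 1.58*(-1.80)^i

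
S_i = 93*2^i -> [93, 186, 372, 744, 1488]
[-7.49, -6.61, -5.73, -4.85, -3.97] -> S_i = -7.49 + 0.88*i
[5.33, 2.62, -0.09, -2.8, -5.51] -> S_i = 5.33 + -2.71*i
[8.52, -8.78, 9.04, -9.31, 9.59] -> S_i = 8.52*(-1.03)^i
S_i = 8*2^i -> [8, 16, 32, 64, 128]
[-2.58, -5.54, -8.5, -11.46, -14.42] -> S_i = -2.58 + -2.96*i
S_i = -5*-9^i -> [-5, 45, -405, 3645, -32805]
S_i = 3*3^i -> [3, 9, 27, 81, 243]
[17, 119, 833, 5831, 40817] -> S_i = 17*7^i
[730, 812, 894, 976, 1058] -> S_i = 730 + 82*i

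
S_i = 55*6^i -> [55, 330, 1980, 11880, 71280]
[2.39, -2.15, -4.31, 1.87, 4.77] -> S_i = Random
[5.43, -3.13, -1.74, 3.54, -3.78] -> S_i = Random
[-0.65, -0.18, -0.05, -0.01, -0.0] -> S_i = -0.65*0.28^i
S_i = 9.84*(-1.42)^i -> [9.84, -13.97, 19.84, -28.17, 40.01]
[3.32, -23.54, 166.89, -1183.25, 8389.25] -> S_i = 3.32*(-7.09)^i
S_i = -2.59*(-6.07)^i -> [-2.59, 15.72, -95.43, 579.25, -3516.05]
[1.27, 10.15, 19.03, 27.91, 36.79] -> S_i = 1.27 + 8.88*i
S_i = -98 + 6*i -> [-98, -92, -86, -80, -74]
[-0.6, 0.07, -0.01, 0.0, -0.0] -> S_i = -0.60*(-0.11)^i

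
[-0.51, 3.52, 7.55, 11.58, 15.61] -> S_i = -0.51 + 4.03*i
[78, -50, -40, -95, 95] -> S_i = Random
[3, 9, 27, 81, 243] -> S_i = 3*3^i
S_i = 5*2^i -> [5, 10, 20, 40, 80]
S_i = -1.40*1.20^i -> [-1.4, -1.68, -2.02, -2.42, -2.9]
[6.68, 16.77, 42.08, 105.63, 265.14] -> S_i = 6.68*2.51^i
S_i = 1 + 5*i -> [1, 6, 11, 16, 21]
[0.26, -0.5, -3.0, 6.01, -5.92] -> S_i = Random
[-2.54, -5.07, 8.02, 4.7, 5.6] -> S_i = Random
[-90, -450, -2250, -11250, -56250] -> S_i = -90*5^i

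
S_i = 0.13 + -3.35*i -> [0.13, -3.22, -6.57, -9.92, -13.27]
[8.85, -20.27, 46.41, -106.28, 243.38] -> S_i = 8.85*(-2.29)^i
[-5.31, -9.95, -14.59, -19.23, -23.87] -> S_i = -5.31 + -4.64*i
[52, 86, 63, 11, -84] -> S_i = Random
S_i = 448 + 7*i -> [448, 455, 462, 469, 476]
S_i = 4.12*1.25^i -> [4.12, 5.15, 6.44, 8.05, 10.06]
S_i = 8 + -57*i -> [8, -49, -106, -163, -220]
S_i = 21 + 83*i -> [21, 104, 187, 270, 353]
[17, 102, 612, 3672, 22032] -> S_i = 17*6^i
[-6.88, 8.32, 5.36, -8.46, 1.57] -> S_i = Random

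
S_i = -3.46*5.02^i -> [-3.46, -17.37, -87.19, -437.71, -2197.31]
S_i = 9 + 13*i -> [9, 22, 35, 48, 61]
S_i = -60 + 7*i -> [-60, -53, -46, -39, -32]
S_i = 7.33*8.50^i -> [7.33, 62.3, 529.59, 4501.54, 38263.06]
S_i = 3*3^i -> [3, 9, 27, 81, 243]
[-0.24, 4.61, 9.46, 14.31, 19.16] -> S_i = -0.24 + 4.85*i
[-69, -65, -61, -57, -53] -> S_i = -69 + 4*i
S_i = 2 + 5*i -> [2, 7, 12, 17, 22]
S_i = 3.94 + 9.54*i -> [3.94, 13.48, 23.02, 32.56, 42.1]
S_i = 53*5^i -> [53, 265, 1325, 6625, 33125]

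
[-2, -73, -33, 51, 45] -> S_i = Random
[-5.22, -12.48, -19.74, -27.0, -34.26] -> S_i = -5.22 + -7.26*i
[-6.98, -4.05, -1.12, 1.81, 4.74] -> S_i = -6.98 + 2.93*i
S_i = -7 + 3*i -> [-7, -4, -1, 2, 5]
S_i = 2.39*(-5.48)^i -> [2.39, -13.1, 71.77, -393.31, 2155.36]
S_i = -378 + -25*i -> [-378, -403, -428, -453, -478]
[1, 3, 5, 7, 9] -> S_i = 1 + 2*i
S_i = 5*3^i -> [5, 15, 45, 135, 405]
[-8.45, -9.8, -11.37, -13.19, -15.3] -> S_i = -8.45*1.16^i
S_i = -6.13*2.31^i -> [-6.13, -14.16, -32.71, -75.56, -174.55]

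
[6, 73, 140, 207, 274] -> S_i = 6 + 67*i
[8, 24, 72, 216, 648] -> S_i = 8*3^i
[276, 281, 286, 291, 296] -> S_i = 276 + 5*i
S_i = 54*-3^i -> [54, -162, 486, -1458, 4374]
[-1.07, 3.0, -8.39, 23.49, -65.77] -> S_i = -1.07*(-2.80)^i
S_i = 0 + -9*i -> [0, -9, -18, -27, -36]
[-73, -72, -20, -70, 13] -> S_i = Random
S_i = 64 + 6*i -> [64, 70, 76, 82, 88]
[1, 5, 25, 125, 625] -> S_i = 1*5^i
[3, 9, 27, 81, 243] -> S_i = 3*3^i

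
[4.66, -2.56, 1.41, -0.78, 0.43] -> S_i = 4.66*(-0.55)^i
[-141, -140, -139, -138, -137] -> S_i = -141 + 1*i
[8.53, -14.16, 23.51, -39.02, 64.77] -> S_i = 8.53*(-1.66)^i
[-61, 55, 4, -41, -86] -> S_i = Random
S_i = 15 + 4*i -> [15, 19, 23, 27, 31]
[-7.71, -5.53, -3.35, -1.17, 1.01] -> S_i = -7.71 + 2.18*i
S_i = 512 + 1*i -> [512, 513, 514, 515, 516]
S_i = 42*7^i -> [42, 294, 2058, 14406, 100842]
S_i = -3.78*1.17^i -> [-3.78, -4.42, -5.17, -6.05, -7.08]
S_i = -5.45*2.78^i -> [-5.45, -15.15, -42.12, -117.09, -325.52]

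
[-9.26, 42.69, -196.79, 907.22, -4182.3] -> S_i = -9.26*(-4.61)^i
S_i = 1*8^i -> [1, 8, 64, 512, 4096]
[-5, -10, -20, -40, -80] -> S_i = -5*2^i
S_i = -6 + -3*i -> [-6, -9, -12, -15, -18]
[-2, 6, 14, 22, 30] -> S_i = -2 + 8*i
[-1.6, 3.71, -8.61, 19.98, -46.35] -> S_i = -1.60*(-2.32)^i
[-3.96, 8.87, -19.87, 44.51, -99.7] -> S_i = -3.96*(-2.24)^i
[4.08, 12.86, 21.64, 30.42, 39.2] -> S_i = 4.08 + 8.78*i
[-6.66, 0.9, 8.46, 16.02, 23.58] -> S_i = -6.66 + 7.56*i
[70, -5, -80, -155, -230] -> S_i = 70 + -75*i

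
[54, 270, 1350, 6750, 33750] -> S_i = 54*5^i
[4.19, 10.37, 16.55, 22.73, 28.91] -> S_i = 4.19 + 6.18*i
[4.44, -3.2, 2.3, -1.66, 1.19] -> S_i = 4.44*(-0.72)^i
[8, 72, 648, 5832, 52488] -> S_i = 8*9^i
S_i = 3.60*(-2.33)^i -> [3.6, -8.39, 19.54, -45.54, 106.1]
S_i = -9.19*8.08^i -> [-9.19, -74.26, -599.98, -4847.85, -39170.67]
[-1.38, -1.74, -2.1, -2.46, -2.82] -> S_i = -1.38 + -0.36*i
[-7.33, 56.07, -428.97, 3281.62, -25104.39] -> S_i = -7.33*(-7.65)^i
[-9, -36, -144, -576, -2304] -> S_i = -9*4^i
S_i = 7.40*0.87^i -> [7.4, 6.44, 5.6, 4.87, 4.24]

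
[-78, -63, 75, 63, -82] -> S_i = Random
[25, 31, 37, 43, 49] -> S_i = 25 + 6*i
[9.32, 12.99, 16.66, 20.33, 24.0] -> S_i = 9.32 + 3.67*i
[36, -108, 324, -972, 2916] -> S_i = 36*-3^i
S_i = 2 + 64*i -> [2, 66, 130, 194, 258]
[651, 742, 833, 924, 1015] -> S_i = 651 + 91*i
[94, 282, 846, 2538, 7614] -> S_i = 94*3^i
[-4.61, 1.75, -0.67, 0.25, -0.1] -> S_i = -4.61*(-0.38)^i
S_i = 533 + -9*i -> [533, 524, 515, 506, 497]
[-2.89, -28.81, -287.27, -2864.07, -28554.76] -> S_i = -2.89*9.97^i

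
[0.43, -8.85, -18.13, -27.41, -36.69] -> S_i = 0.43 + -9.28*i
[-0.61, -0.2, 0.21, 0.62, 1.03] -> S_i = -0.61 + 0.41*i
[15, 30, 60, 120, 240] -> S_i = 15*2^i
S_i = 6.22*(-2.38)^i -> [6.22, -14.8, 35.23, -83.85, 199.57]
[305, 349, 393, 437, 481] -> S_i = 305 + 44*i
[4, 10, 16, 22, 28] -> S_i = 4 + 6*i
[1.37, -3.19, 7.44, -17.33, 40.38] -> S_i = 1.37*(-2.33)^i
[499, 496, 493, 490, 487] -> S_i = 499 + -3*i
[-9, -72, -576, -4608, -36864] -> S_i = -9*8^i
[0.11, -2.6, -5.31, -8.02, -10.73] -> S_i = 0.11 + -2.71*i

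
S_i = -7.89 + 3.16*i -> [-7.89, -4.73, -1.57, 1.59, 4.75]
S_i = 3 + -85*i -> [3, -82, -167, -252, -337]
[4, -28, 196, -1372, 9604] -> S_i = 4*-7^i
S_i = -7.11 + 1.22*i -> [-7.11, -5.89, -4.67, -3.45, -2.23]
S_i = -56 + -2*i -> [-56, -58, -60, -62, -64]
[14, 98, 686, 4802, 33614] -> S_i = 14*7^i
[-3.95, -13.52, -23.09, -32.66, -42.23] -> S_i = -3.95 + -9.57*i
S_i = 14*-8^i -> [14, -112, 896, -7168, 57344]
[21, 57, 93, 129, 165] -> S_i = 21 + 36*i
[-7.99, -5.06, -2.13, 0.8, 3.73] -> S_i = -7.99 + 2.93*i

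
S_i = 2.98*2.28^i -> [2.98, 6.79, 15.49, 35.32, 80.53]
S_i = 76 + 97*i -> [76, 173, 270, 367, 464]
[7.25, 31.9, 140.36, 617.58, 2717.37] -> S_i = 7.25*4.40^i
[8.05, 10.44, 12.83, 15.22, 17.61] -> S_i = 8.05 + 2.39*i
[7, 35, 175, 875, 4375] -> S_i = 7*5^i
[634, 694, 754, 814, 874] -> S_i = 634 + 60*i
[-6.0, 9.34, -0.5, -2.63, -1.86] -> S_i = Random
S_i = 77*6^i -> [77, 462, 2772, 16632, 99792]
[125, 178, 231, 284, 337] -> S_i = 125 + 53*i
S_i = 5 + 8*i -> [5, 13, 21, 29, 37]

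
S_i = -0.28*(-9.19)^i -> [-0.28, 2.57, -23.65, 217.32, -1997.19]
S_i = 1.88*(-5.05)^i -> [1.88, -9.49, 47.94, -242.12, 1222.71]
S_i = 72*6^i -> [72, 432, 2592, 15552, 93312]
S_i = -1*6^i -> [-1, -6, -36, -216, -1296]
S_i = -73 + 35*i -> [-73, -38, -3, 32, 67]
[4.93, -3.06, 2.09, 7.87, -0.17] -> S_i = Random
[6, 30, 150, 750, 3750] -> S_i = 6*5^i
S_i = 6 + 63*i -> [6, 69, 132, 195, 258]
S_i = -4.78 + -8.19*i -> [-4.78, -12.97, -21.16, -29.35, -37.54]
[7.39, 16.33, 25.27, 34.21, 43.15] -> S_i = 7.39 + 8.94*i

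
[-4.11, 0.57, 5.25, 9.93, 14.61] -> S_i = -4.11 + 4.68*i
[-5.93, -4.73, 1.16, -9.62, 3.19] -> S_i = Random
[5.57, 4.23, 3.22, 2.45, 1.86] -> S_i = 5.57*0.76^i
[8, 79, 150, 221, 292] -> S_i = 8 + 71*i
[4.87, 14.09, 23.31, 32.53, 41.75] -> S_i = 4.87 + 9.22*i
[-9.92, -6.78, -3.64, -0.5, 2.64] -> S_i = -9.92 + 3.14*i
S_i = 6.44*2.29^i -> [6.44, 14.75, 33.77, 77.34, 177.1]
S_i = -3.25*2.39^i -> [-3.25, -7.77, -18.56, -44.37, -106.04]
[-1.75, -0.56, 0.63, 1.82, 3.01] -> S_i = -1.75 + 1.19*i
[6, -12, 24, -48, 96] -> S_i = 6*-2^i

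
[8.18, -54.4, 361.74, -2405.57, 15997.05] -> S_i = 8.18*(-6.65)^i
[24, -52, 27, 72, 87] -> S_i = Random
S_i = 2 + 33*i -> [2, 35, 68, 101, 134]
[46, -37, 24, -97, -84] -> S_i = Random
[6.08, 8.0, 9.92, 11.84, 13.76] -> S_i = 6.08 + 1.92*i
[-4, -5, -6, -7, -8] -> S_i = -4 + -1*i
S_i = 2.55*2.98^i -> [2.55, 7.6, 22.65, 67.48, 201.1]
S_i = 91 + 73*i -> [91, 164, 237, 310, 383]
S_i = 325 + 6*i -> [325, 331, 337, 343, 349]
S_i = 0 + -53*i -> [0, -53, -106, -159, -212]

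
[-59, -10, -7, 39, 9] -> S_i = Random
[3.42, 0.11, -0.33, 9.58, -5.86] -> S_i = Random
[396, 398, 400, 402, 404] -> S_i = 396 + 2*i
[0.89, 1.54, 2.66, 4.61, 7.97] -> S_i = 0.89*1.73^i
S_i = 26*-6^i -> [26, -156, 936, -5616, 33696]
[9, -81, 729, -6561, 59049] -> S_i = 9*-9^i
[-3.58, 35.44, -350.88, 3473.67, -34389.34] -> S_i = -3.58*(-9.90)^i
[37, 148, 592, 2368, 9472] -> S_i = 37*4^i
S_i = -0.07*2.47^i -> [-0.07, -0.17, -0.43, -1.05, -2.61]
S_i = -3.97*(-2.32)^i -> [-3.97, 9.21, -21.37, 49.57, -115.01]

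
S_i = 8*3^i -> [8, 24, 72, 216, 648]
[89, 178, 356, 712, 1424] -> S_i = 89*2^i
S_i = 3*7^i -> [3, 21, 147, 1029, 7203]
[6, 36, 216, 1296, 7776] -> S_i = 6*6^i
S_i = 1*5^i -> [1, 5, 25, 125, 625]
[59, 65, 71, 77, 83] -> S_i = 59 + 6*i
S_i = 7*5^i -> [7, 35, 175, 875, 4375]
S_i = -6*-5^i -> [-6, 30, -150, 750, -3750]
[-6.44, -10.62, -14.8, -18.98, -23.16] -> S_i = -6.44 + -4.18*i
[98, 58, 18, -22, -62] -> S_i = 98 + -40*i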